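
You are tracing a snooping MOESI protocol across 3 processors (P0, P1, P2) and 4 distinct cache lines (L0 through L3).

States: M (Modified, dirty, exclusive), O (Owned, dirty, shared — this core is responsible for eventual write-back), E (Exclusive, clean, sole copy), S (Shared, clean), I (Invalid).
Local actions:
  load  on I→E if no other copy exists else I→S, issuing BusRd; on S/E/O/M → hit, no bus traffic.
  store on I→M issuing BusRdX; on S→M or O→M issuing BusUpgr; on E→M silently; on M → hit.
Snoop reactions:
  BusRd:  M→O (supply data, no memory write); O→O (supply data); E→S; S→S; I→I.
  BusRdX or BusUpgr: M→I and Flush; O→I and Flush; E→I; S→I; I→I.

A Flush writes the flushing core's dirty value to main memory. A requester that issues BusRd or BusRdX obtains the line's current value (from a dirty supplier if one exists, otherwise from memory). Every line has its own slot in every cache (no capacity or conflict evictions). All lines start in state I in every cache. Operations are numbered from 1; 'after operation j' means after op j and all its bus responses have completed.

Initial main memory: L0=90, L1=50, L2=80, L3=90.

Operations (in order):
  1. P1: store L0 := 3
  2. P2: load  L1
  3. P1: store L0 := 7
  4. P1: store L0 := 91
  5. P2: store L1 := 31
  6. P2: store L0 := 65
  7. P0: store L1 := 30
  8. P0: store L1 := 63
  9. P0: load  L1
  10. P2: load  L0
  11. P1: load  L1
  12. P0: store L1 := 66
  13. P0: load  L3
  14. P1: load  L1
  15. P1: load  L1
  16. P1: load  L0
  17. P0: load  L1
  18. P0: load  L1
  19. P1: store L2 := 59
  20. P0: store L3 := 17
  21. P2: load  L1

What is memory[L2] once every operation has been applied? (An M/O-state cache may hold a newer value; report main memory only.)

memory[L2] = 80

  op1 P1: store L0 := 3 → I/M/I on L0; bus BusRdX; mem=90
  op2 P2: load  L1 → I/I/E on L1; bus BusRd; mem=50
  op3 P1: store L0 := 7 → I/M/I on L0; bus (none); mem=90
  op4 P1: store L0 := 91 → I/M/I on L0; bus (none); mem=90
  op5 P2: store L1 := 31 → I/I/M on L1; bus (none); mem=50
  op6 P2: store L0 := 65 → I/I/M on L0; bus BusRdX Flush; mem=91
  op7 P0: store L1 := 30 → M/I/I on L1; bus BusRdX Flush; mem=31
  op8 P0: store L1 := 63 → M/I/I on L1; bus (none); mem=31
  op9 P0: load  L1 → M/I/I on L1; bus (none); mem=31
  op10 P2: load  L0 → I/I/M on L0; bus (none); mem=91
  op11 P1: load  L1 → O/S/I on L1; bus BusRd; mem=31
  op12 P0: store L1 := 66 → M/I/I on L1; bus BusUpgr; mem=31
  op13 P0: load  L3 → E/I/I on L3; bus BusRd; mem=90
  op14 P1: load  L1 → O/S/I on L1; bus BusRd; mem=31
  op15 P1: load  L1 → O/S/I on L1; bus (none); mem=31
  op16 P1: load  L0 → I/S/O on L0; bus BusRd; mem=91
  op17 P0: load  L1 → O/S/I on L1; bus (none); mem=31
  op18 P0: load  L1 → O/S/I on L1; bus (none); mem=31
  op19 P1: store L2 := 59 → I/M/I on L2; bus BusRdX; mem=80
  op20 P0: store L3 := 17 → M/I/I on L3; bus (none); mem=90
  op21 P2: load  L1 → O/S/S on L1; bus BusRd; mem=31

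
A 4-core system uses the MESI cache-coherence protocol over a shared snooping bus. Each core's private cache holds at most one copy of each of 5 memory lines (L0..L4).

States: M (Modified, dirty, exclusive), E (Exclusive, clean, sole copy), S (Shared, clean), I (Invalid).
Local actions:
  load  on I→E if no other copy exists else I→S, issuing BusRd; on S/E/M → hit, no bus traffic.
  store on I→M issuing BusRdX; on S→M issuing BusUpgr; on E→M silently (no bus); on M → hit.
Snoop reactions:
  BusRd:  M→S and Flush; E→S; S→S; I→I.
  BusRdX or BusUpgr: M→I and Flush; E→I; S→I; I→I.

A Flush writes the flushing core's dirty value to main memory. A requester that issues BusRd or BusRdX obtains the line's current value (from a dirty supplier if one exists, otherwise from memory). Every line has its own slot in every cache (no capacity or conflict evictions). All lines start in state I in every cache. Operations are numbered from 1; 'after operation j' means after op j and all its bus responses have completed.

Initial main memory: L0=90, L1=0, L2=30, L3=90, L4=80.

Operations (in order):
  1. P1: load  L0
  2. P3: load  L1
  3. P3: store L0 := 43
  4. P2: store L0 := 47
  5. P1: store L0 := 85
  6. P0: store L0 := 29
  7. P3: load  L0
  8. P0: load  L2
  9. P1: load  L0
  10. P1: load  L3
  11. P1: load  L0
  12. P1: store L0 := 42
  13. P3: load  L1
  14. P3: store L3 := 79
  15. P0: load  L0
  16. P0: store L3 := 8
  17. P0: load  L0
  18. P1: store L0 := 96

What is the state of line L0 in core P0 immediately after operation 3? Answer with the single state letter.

state = I

step 1: P1: load  L0  ⟶  IEII  (L0)  txn=BusRd  M[L0]=90
step 2: P3: load  L1  ⟶  IIIE  (L1)  txn=BusRd  M[L1]=0
step 3: P3: store L0 := 43  ⟶  IIIM  (L0)  txn=BusRdX  M[L0]=90
step 4: P2: store L0 := 47  ⟶  IIMI  (L0)  txn=BusRdX+Flush  M[L0]=43
step 5: P1: store L0 := 85  ⟶  IMII  (L0)  txn=BusRdX+Flush  M[L0]=47
step 6: P0: store L0 := 29  ⟶  MIII  (L0)  txn=BusRdX+Flush  M[L0]=85
step 7: P3: load  L0  ⟶  SIIS  (L0)  txn=BusRd+Flush  M[L0]=29
step 8: P0: load  L2  ⟶  EIII  (L2)  txn=BusRd  M[L2]=30
step 9: P1: load  L0  ⟶  SSIS  (L0)  txn=BusRd  M[L0]=29
step 10: P1: load  L3  ⟶  IEII  (L3)  txn=BusRd  M[L3]=90
step 11: P1: load  L0  ⟶  SSIS  (L0)  txn=∅  M[L0]=29
step 12: P1: store L0 := 42  ⟶  IMII  (L0)  txn=BusUpgr  M[L0]=29
step 13: P3: load  L1  ⟶  IIIE  (L1)  txn=∅  M[L1]=0
step 14: P3: store L3 := 79  ⟶  IIIM  (L3)  txn=BusRdX  M[L3]=90
step 15: P0: load  L0  ⟶  SSII  (L0)  txn=BusRd+Flush  M[L0]=42
step 16: P0: store L3 := 8  ⟶  MIII  (L3)  txn=BusRdX+Flush  M[L3]=79
step 17: P0: load  L0  ⟶  SSII  (L0)  txn=∅  M[L0]=42
step 18: P1: store L0 := 96  ⟶  IMII  (L0)  txn=BusUpgr  M[L0]=42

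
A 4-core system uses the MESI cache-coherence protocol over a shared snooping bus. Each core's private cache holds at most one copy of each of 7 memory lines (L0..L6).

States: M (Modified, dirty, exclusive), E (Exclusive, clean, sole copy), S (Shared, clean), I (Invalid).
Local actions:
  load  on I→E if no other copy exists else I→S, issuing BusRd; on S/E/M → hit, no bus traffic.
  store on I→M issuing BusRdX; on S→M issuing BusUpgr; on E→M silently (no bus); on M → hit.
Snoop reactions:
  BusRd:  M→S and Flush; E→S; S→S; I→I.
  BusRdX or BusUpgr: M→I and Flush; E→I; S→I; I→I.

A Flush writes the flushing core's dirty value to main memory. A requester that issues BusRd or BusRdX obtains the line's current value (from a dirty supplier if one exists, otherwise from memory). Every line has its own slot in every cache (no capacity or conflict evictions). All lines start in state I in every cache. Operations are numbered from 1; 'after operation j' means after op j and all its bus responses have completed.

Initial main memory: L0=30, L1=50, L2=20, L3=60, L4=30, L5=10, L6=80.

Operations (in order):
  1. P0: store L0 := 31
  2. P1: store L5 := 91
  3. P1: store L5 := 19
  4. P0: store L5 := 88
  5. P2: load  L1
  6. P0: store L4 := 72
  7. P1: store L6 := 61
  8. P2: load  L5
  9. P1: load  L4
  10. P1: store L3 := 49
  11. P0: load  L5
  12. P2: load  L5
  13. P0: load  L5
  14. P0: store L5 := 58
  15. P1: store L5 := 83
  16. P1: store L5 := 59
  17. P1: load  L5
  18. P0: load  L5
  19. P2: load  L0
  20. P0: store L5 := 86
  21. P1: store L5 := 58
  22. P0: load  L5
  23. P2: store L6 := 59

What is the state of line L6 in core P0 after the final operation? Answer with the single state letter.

state = I

1. P0: store L0 := 31  bus=[BusRdX]  L0: P0=M P1=I P2=I P3=I  mem[L0]=30
2. P1: store L5 := 91  bus=[BusRdX]  L5: P0=I P1=M P2=I P3=I  mem[L5]=10
3. P1: store L5 := 19  bus=[-]  L5: P0=I P1=M P2=I P3=I  mem[L5]=10
4. P0: store L5 := 88  bus=[BusRdX,Flush]  L5: P0=M P1=I P2=I P3=I  mem[L5]=19
5. P2: load  L1  bus=[BusRd]  L1: P0=I P1=I P2=E P3=I  mem[L1]=50
6. P0: store L4 := 72  bus=[BusRdX]  L4: P0=M P1=I P2=I P3=I  mem[L4]=30
7. P1: store L6 := 61  bus=[BusRdX]  L6: P0=I P1=M P2=I P3=I  mem[L6]=80
8. P2: load  L5  bus=[BusRd,Flush]  L5: P0=S P1=I P2=S P3=I  mem[L5]=88
9. P1: load  L4  bus=[BusRd,Flush]  L4: P0=S P1=S P2=I P3=I  mem[L4]=72
10. P1: store L3 := 49  bus=[BusRdX]  L3: P0=I P1=M P2=I P3=I  mem[L3]=60
11. P0: load  L5  bus=[-]  L5: P0=S P1=I P2=S P3=I  mem[L5]=88
12. P2: load  L5  bus=[-]  L5: P0=S P1=I P2=S P3=I  mem[L5]=88
13. P0: load  L5  bus=[-]  L5: P0=S P1=I P2=S P3=I  mem[L5]=88
14. P0: store L5 := 58  bus=[BusUpgr]  L5: P0=M P1=I P2=I P3=I  mem[L5]=88
15. P1: store L5 := 83  bus=[BusRdX,Flush]  L5: P0=I P1=M P2=I P3=I  mem[L5]=58
16. P1: store L5 := 59  bus=[-]  L5: P0=I P1=M P2=I P3=I  mem[L5]=58
17. P1: load  L5  bus=[-]  L5: P0=I P1=M P2=I P3=I  mem[L5]=58
18. P0: load  L5  bus=[BusRd,Flush]  L5: P0=S P1=S P2=I P3=I  mem[L5]=59
19. P2: load  L0  bus=[BusRd,Flush]  L0: P0=S P1=I P2=S P3=I  mem[L0]=31
20. P0: store L5 := 86  bus=[BusUpgr]  L5: P0=M P1=I P2=I P3=I  mem[L5]=59
21. P1: store L5 := 58  bus=[BusRdX,Flush]  L5: P0=I P1=M P2=I P3=I  mem[L5]=86
22. P0: load  L5  bus=[BusRd,Flush]  L5: P0=S P1=S P2=I P3=I  mem[L5]=58
23. P2: store L6 := 59  bus=[BusRdX,Flush]  L6: P0=I P1=I P2=M P3=I  mem[L6]=61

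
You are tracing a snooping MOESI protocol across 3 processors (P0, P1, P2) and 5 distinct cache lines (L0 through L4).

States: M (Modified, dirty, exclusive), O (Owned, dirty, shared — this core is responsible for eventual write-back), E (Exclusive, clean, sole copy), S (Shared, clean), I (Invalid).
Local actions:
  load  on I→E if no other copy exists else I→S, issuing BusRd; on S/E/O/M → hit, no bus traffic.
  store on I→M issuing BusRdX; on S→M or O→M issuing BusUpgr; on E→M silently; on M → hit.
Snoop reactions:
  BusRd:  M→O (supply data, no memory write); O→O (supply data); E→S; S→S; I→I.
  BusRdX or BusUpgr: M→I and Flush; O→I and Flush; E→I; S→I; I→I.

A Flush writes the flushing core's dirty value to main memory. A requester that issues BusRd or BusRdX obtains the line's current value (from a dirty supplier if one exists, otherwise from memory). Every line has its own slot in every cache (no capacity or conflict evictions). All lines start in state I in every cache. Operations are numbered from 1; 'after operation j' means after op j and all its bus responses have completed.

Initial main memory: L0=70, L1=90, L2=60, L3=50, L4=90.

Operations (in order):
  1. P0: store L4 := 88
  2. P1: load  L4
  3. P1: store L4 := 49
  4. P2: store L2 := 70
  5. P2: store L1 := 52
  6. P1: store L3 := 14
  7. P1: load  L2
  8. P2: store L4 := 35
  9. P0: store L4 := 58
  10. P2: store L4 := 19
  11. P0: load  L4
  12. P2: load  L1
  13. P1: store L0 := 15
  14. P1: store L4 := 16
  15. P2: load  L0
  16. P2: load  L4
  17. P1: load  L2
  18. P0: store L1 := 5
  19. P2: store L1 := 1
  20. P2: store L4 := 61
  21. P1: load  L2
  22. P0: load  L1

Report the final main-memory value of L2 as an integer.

  op1 P0: store L4 := 88 → M/I/I on L4; bus BusRdX; mem=90
  op2 P1: load  L4 → O/S/I on L4; bus BusRd; mem=90
  op3 P1: store L4 := 49 → I/M/I on L4; bus BusUpgr Flush; mem=88
  op4 P2: store L2 := 70 → I/I/M on L2; bus BusRdX; mem=60
  op5 P2: store L1 := 52 → I/I/M on L1; bus BusRdX; mem=90
  op6 P1: store L3 := 14 → I/M/I on L3; bus BusRdX; mem=50
  op7 P1: load  L2 → I/S/O on L2; bus BusRd; mem=60
  op8 P2: store L4 := 35 → I/I/M on L4; bus BusRdX Flush; mem=49
  op9 P0: store L4 := 58 → M/I/I on L4; bus BusRdX Flush; mem=35
  op10 P2: store L4 := 19 → I/I/M on L4; bus BusRdX Flush; mem=58
  op11 P0: load  L4 → S/I/O on L4; bus BusRd; mem=58
  op12 P2: load  L1 → I/I/M on L1; bus (none); mem=90
  op13 P1: store L0 := 15 → I/M/I on L0; bus BusRdX; mem=70
  op14 P1: store L4 := 16 → I/M/I on L4; bus BusRdX Flush; mem=19
  op15 P2: load  L0 → I/O/S on L0; bus BusRd; mem=70
  op16 P2: load  L4 → I/O/S on L4; bus BusRd; mem=19
  op17 P1: load  L2 → I/S/O on L2; bus (none); mem=60
  op18 P0: store L1 := 5 → M/I/I on L1; bus BusRdX Flush; mem=52
  op19 P2: store L1 := 1 → I/I/M on L1; bus BusRdX Flush; mem=5
  op20 P2: store L4 := 61 → I/I/M on L4; bus BusUpgr Flush; mem=16
  op21 P1: load  L2 → I/S/O on L2; bus (none); mem=60
  op22 P0: load  L1 → S/I/O on L1; bus BusRd; mem=5

memory[L2] = 60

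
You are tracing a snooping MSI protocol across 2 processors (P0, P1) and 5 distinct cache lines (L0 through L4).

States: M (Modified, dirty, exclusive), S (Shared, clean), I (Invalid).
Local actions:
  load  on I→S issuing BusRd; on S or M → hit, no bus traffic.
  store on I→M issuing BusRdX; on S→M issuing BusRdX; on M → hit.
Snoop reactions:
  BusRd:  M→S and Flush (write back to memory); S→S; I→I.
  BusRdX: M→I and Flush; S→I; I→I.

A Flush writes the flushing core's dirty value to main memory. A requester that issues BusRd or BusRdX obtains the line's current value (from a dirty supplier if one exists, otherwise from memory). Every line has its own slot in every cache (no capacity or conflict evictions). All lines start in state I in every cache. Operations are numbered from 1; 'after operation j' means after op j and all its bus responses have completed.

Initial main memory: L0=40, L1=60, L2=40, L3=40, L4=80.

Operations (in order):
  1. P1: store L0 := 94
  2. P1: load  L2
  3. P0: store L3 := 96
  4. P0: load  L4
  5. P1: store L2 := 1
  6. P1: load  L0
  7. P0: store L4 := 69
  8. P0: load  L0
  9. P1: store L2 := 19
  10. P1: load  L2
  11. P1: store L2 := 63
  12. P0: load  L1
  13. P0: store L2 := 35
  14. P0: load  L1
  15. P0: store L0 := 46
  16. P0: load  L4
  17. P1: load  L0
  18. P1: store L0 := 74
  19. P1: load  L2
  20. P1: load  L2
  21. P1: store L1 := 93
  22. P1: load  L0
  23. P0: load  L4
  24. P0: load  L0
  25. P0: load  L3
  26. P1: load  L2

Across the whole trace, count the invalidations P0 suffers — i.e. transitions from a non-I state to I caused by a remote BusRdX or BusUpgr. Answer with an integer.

[1] P1: store L0 := 94 | P0:I, P1:M(94) | bus: BusRdX
[2] P1: load  L2 | P0:I, P1:S(40) | bus: BusRd
[3] P0: store L3 := 96 | P0:M(96), P1:I | bus: BusRdX
[4] P0: load  L4 | P0:S(80), P1:I | bus: BusRd
[5] P1: store L2 := 1 | P0:I, P1:M(1) | bus: BusRdX
[6] P1: load  L0 | P0:I, P1:M(94) | bus: none
[7] P0: store L4 := 69 | P0:M(69), P1:I | bus: BusRdX
[8] P0: load  L0 | P0:S(94), P1:S(94) | bus: BusRd,Flush
[9] P1: store L2 := 19 | P0:I, P1:M(19) | bus: none
[10] P1: load  L2 | P0:I, P1:M(19) | bus: none
[11] P1: store L2 := 63 | P0:I, P1:M(63) | bus: none
[12] P0: load  L1 | P0:S(60), P1:I | bus: BusRd
[13] P0: store L2 := 35 | P0:M(35), P1:I | bus: BusRdX,Flush
[14] P0: load  L1 | P0:S(60), P1:I | bus: none
[15] P0: store L0 := 46 | P0:M(46), P1:I | bus: BusRdX
[16] P0: load  L4 | P0:M(69), P1:I | bus: none
[17] P1: load  L0 | P0:S(46), P1:S(46) | bus: BusRd,Flush
[18] P1: store L0 := 74 | P0:I, P1:M(74) | bus: BusRdX
[19] P1: load  L2 | P0:S(35), P1:S(35) | bus: BusRd,Flush
[20] P1: load  L2 | P0:S(35), P1:S(35) | bus: none
[21] P1: store L1 := 93 | P0:I, P1:M(93) | bus: BusRdX
[22] P1: load  L0 | P0:I, P1:M(74) | bus: none
[23] P0: load  L4 | P0:M(69), P1:I | bus: none
[24] P0: load  L0 | P0:S(74), P1:S(74) | bus: BusRd,Flush
[25] P0: load  L3 | P0:M(96), P1:I | bus: none
[26] P1: load  L2 | P0:S(35), P1:S(35) | bus: none

invalidations = 2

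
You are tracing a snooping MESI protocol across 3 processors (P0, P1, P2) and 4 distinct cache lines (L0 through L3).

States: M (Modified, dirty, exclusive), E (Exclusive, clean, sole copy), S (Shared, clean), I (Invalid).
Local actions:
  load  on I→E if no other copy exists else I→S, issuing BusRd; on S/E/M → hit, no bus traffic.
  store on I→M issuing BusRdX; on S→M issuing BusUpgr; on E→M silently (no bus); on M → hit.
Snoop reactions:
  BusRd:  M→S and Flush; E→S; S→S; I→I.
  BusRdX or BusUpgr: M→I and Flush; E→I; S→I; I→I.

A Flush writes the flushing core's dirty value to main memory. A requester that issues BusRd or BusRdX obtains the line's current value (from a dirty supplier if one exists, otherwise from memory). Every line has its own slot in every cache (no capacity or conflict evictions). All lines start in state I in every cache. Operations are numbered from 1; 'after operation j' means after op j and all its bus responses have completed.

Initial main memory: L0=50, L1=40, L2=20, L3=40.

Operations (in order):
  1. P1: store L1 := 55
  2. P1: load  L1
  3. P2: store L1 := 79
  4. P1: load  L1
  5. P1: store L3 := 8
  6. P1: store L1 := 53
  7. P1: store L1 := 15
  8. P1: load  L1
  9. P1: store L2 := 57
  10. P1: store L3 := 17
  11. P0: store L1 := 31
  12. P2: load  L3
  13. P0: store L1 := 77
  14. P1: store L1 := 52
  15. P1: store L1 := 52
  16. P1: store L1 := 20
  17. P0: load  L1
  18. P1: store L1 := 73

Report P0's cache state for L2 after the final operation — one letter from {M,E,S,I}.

  op1 P1: store L1 := 55 → I/M/I on L1; bus BusRdX; mem=40
  op2 P1: load  L1 → I/M/I on L1; bus (none); mem=40
  op3 P2: store L1 := 79 → I/I/M on L1; bus BusRdX Flush; mem=55
  op4 P1: load  L1 → I/S/S on L1; bus BusRd Flush; mem=79
  op5 P1: store L3 := 8 → I/M/I on L3; bus BusRdX; mem=40
  op6 P1: store L1 := 53 → I/M/I on L1; bus BusUpgr; mem=79
  op7 P1: store L1 := 15 → I/M/I on L1; bus (none); mem=79
  op8 P1: load  L1 → I/M/I on L1; bus (none); mem=79
  op9 P1: store L2 := 57 → I/M/I on L2; bus BusRdX; mem=20
  op10 P1: store L3 := 17 → I/M/I on L3; bus (none); mem=40
  op11 P0: store L1 := 31 → M/I/I on L1; bus BusRdX Flush; mem=15
  op12 P2: load  L3 → I/S/S on L3; bus BusRd Flush; mem=17
  op13 P0: store L1 := 77 → M/I/I on L1; bus (none); mem=15
  op14 P1: store L1 := 52 → I/M/I on L1; bus BusRdX Flush; mem=77
  op15 P1: store L1 := 52 → I/M/I on L1; bus (none); mem=77
  op16 P1: store L1 := 20 → I/M/I on L1; bus (none); mem=77
  op17 P0: load  L1 → S/S/I on L1; bus BusRd Flush; mem=20
  op18 P1: store L1 := 73 → I/M/I on L1; bus BusUpgr; mem=20

state = I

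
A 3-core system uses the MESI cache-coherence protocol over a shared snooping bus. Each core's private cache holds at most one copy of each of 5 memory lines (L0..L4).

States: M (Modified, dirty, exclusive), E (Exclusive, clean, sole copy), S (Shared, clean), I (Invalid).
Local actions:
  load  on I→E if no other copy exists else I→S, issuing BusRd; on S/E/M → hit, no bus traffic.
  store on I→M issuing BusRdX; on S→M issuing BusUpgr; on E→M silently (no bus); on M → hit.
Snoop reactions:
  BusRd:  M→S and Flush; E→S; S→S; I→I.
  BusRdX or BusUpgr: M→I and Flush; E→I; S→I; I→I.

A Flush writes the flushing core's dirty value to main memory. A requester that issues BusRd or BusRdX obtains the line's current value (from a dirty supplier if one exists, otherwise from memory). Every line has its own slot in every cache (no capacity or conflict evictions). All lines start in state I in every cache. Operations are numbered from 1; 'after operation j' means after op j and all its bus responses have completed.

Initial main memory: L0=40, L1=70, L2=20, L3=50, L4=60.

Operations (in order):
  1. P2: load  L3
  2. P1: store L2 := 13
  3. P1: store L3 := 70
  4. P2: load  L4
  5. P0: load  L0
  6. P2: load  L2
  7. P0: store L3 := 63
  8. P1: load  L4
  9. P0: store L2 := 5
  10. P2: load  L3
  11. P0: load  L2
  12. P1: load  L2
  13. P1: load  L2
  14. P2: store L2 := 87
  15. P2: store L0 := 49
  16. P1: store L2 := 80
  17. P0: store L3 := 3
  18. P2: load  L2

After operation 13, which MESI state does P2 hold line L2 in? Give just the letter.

state = I

[1] P2: load  L3 | P0:I, P1:I, P2:E(50) | bus: BusRd
[2] P1: store L2 := 13 | P0:I, P1:M(13), P2:I | bus: BusRdX
[3] P1: store L3 := 70 | P0:I, P1:M(70), P2:I | bus: BusRdX
[4] P2: load  L4 | P0:I, P1:I, P2:E(60) | bus: BusRd
[5] P0: load  L0 | P0:E(40), P1:I, P2:I | bus: BusRd
[6] P2: load  L2 | P0:I, P1:S(13), P2:S(13) | bus: BusRd,Flush
[7] P0: store L3 := 63 | P0:M(63), P1:I, P2:I | bus: BusRdX,Flush
[8] P1: load  L4 | P0:I, P1:S(60), P2:S(60) | bus: BusRd
[9] P0: store L2 := 5 | P0:M(5), P1:I, P2:I | bus: BusRdX
[10] P2: load  L3 | P0:S(63), P1:I, P2:S(63) | bus: BusRd,Flush
[11] P0: load  L2 | P0:M(5), P1:I, P2:I | bus: none
[12] P1: load  L2 | P0:S(5), P1:S(5), P2:I | bus: BusRd,Flush
[13] P1: load  L2 | P0:S(5), P1:S(5), P2:I | bus: none
[14] P2: store L2 := 87 | P0:I, P1:I, P2:M(87) | bus: BusRdX
[15] P2: store L0 := 49 | P0:I, P1:I, P2:M(49) | bus: BusRdX
[16] P1: store L2 := 80 | P0:I, P1:M(80), P2:I | bus: BusRdX,Flush
[17] P0: store L3 := 3 | P0:M(3), P1:I, P2:I | bus: BusUpgr
[18] P2: load  L2 | P0:I, P1:S(80), P2:S(80) | bus: BusRd,Flush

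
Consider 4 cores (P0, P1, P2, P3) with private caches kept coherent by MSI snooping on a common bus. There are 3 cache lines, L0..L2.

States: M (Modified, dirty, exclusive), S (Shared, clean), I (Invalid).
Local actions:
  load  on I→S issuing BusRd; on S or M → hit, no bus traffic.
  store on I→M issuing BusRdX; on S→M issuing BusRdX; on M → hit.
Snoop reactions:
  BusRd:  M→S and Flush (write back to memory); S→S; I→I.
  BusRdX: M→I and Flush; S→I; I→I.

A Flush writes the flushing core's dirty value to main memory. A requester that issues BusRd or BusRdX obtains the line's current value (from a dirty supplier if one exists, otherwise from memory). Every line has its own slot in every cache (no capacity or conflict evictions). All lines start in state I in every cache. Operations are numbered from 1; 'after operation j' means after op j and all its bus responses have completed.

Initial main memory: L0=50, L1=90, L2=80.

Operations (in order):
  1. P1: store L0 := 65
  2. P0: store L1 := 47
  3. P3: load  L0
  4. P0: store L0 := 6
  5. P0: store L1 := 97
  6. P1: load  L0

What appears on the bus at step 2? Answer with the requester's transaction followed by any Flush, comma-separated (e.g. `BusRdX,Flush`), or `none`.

[1] P1: store L0 := 65 | P0:I, P1:M(65), P2:I, P3:I | bus: BusRdX
[2] P0: store L1 := 47 | P0:M(47), P1:I, P2:I, P3:I | bus: BusRdX
[3] P3: load  L0 | P0:I, P1:S(65), P2:I, P3:S(65) | bus: BusRd,Flush
[4] P0: store L0 := 6 | P0:M(6), P1:I, P2:I, P3:I | bus: BusRdX
[5] P0: store L1 := 97 | P0:M(97), P1:I, P2:I, P3:I | bus: none
[6] P1: load  L0 | P0:S(6), P1:S(6), P2:I, P3:I | bus: BusRd,Flush

bus = BusRdX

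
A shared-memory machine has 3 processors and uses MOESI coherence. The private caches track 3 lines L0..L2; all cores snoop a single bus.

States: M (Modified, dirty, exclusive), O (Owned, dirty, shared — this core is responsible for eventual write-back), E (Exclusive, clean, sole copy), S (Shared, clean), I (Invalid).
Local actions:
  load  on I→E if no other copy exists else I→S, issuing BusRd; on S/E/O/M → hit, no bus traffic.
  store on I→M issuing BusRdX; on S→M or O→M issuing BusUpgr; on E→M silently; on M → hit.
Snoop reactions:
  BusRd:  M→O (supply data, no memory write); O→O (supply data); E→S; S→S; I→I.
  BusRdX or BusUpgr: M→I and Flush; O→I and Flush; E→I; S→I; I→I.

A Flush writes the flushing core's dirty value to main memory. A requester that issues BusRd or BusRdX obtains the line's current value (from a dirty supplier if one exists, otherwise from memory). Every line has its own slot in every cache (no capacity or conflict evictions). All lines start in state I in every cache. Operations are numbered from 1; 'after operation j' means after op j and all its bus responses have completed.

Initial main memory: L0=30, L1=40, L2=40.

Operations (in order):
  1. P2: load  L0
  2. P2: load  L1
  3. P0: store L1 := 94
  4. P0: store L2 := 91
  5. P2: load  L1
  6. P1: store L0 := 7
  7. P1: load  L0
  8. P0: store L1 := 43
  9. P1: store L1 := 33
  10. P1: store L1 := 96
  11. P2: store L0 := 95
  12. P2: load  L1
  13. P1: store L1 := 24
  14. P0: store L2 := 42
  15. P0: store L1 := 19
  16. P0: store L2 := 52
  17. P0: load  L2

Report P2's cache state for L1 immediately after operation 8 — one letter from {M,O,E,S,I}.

step 1: P2: load  L0  ⟶  IIE  (L0)  txn=BusRd  M[L0]=30
step 2: P2: load  L1  ⟶  IIE  (L1)  txn=BusRd  M[L1]=40
step 3: P0: store L1 := 94  ⟶  MII  (L1)  txn=BusRdX  M[L1]=40
step 4: P0: store L2 := 91  ⟶  MII  (L2)  txn=BusRdX  M[L2]=40
step 5: P2: load  L1  ⟶  OIS  (L1)  txn=BusRd  M[L1]=40
step 6: P1: store L0 := 7  ⟶  IMI  (L0)  txn=BusRdX  M[L0]=30
step 7: P1: load  L0  ⟶  IMI  (L0)  txn=∅  M[L0]=30
step 8: P0: store L1 := 43  ⟶  MII  (L1)  txn=BusUpgr  M[L1]=40
step 9: P1: store L1 := 33  ⟶  IMI  (L1)  txn=BusRdX+Flush  M[L1]=43
step 10: P1: store L1 := 96  ⟶  IMI  (L1)  txn=∅  M[L1]=43
step 11: P2: store L0 := 95  ⟶  IIM  (L0)  txn=BusRdX+Flush  M[L0]=7
step 12: P2: load  L1  ⟶  IOS  (L1)  txn=BusRd  M[L1]=43
step 13: P1: store L1 := 24  ⟶  IMI  (L1)  txn=BusUpgr  M[L1]=43
step 14: P0: store L2 := 42  ⟶  MII  (L2)  txn=∅  M[L2]=40
step 15: P0: store L1 := 19  ⟶  MII  (L1)  txn=BusRdX+Flush  M[L1]=24
step 16: P0: store L2 := 52  ⟶  MII  (L2)  txn=∅  M[L2]=40
step 17: P0: load  L2  ⟶  MII  (L2)  txn=∅  M[L2]=40

state = I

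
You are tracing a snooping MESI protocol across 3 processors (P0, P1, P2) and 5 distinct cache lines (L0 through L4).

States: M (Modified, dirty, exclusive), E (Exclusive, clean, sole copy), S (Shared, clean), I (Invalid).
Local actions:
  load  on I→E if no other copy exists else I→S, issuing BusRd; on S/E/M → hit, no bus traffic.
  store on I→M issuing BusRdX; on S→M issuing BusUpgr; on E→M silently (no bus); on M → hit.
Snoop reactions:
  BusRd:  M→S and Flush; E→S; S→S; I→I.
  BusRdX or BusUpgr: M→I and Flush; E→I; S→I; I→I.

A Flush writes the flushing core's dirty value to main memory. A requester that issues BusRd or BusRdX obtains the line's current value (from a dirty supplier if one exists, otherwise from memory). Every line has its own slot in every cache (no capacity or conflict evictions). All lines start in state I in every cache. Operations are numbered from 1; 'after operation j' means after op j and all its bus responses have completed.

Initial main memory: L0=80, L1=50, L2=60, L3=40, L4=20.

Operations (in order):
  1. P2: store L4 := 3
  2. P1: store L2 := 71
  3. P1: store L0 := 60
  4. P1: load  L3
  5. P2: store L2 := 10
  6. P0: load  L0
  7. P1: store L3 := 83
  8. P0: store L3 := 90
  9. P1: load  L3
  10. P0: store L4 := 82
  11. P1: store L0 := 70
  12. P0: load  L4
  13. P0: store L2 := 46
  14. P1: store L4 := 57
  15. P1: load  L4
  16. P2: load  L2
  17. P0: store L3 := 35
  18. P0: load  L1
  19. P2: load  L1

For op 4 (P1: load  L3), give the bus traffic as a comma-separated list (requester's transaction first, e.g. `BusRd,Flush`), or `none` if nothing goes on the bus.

[1] P2: store L4 := 3 | P0:I, P1:I, P2:M(3) | bus: BusRdX
[2] P1: store L2 := 71 | P0:I, P1:M(71), P2:I | bus: BusRdX
[3] P1: store L0 := 60 | P0:I, P1:M(60), P2:I | bus: BusRdX
[4] P1: load  L3 | P0:I, P1:E(40), P2:I | bus: BusRd
[5] P2: store L2 := 10 | P0:I, P1:I, P2:M(10) | bus: BusRdX,Flush
[6] P0: load  L0 | P0:S(60), P1:S(60), P2:I | bus: BusRd,Flush
[7] P1: store L3 := 83 | P0:I, P1:M(83), P2:I | bus: none
[8] P0: store L3 := 90 | P0:M(90), P1:I, P2:I | bus: BusRdX,Flush
[9] P1: load  L3 | P0:S(90), P1:S(90), P2:I | bus: BusRd,Flush
[10] P0: store L4 := 82 | P0:M(82), P1:I, P2:I | bus: BusRdX,Flush
[11] P1: store L0 := 70 | P0:I, P1:M(70), P2:I | bus: BusUpgr
[12] P0: load  L4 | P0:M(82), P1:I, P2:I | bus: none
[13] P0: store L2 := 46 | P0:M(46), P1:I, P2:I | bus: BusRdX,Flush
[14] P1: store L4 := 57 | P0:I, P1:M(57), P2:I | bus: BusRdX,Flush
[15] P1: load  L4 | P0:I, P1:M(57), P2:I | bus: none
[16] P2: load  L2 | P0:S(46), P1:I, P2:S(46) | bus: BusRd,Flush
[17] P0: store L3 := 35 | P0:M(35), P1:I, P2:I | bus: BusUpgr
[18] P0: load  L1 | P0:E(50), P1:I, P2:I | bus: BusRd
[19] P2: load  L1 | P0:S(50), P1:I, P2:S(50) | bus: BusRd

bus = BusRd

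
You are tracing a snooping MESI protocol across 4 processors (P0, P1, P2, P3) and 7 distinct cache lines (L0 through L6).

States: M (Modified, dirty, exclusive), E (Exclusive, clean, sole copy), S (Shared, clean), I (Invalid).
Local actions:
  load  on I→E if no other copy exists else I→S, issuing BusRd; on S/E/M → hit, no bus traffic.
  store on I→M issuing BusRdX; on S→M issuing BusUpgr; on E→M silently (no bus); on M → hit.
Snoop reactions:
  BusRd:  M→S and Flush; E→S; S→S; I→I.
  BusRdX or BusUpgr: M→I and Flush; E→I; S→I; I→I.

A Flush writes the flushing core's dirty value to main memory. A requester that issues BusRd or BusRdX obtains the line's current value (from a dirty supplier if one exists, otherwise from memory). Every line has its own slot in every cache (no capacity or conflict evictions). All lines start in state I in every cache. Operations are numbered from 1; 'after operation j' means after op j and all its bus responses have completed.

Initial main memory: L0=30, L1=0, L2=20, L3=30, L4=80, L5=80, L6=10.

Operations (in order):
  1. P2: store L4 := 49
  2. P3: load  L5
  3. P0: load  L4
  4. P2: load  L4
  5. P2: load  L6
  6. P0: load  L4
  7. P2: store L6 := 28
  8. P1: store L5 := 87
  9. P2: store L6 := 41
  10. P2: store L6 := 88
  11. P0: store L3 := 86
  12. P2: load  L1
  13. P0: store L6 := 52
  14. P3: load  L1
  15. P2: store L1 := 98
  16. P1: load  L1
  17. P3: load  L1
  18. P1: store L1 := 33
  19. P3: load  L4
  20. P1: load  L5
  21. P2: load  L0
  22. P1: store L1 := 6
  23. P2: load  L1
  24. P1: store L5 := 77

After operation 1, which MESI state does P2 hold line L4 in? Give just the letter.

state = M

step 1: P2: store L4 := 49  ⟶  IIMI  (L4)  txn=BusRdX  M[L4]=80
step 2: P3: load  L5  ⟶  IIIE  (L5)  txn=BusRd  M[L5]=80
step 3: P0: load  L4  ⟶  SISI  (L4)  txn=BusRd+Flush  M[L4]=49
step 4: P2: load  L4  ⟶  SISI  (L4)  txn=∅  M[L4]=49
step 5: P2: load  L6  ⟶  IIEI  (L6)  txn=BusRd  M[L6]=10
step 6: P0: load  L4  ⟶  SISI  (L4)  txn=∅  M[L4]=49
step 7: P2: store L6 := 28  ⟶  IIMI  (L6)  txn=∅  M[L6]=10
step 8: P1: store L5 := 87  ⟶  IMII  (L5)  txn=BusRdX  M[L5]=80
step 9: P2: store L6 := 41  ⟶  IIMI  (L6)  txn=∅  M[L6]=10
step 10: P2: store L6 := 88  ⟶  IIMI  (L6)  txn=∅  M[L6]=10
step 11: P0: store L3 := 86  ⟶  MIII  (L3)  txn=BusRdX  M[L3]=30
step 12: P2: load  L1  ⟶  IIEI  (L1)  txn=BusRd  M[L1]=0
step 13: P0: store L6 := 52  ⟶  MIII  (L6)  txn=BusRdX+Flush  M[L6]=88
step 14: P3: load  L1  ⟶  IISS  (L1)  txn=BusRd  M[L1]=0
step 15: P2: store L1 := 98  ⟶  IIMI  (L1)  txn=BusUpgr  M[L1]=0
step 16: P1: load  L1  ⟶  ISSI  (L1)  txn=BusRd+Flush  M[L1]=98
step 17: P3: load  L1  ⟶  ISSS  (L1)  txn=BusRd  M[L1]=98
step 18: P1: store L1 := 33  ⟶  IMII  (L1)  txn=BusUpgr  M[L1]=98
step 19: P3: load  L4  ⟶  SISS  (L4)  txn=BusRd  M[L4]=49
step 20: P1: load  L5  ⟶  IMII  (L5)  txn=∅  M[L5]=80
step 21: P2: load  L0  ⟶  IIEI  (L0)  txn=BusRd  M[L0]=30
step 22: P1: store L1 := 6  ⟶  IMII  (L1)  txn=∅  M[L1]=98
step 23: P2: load  L1  ⟶  ISSI  (L1)  txn=BusRd+Flush  M[L1]=6
step 24: P1: store L5 := 77  ⟶  IMII  (L5)  txn=∅  M[L5]=80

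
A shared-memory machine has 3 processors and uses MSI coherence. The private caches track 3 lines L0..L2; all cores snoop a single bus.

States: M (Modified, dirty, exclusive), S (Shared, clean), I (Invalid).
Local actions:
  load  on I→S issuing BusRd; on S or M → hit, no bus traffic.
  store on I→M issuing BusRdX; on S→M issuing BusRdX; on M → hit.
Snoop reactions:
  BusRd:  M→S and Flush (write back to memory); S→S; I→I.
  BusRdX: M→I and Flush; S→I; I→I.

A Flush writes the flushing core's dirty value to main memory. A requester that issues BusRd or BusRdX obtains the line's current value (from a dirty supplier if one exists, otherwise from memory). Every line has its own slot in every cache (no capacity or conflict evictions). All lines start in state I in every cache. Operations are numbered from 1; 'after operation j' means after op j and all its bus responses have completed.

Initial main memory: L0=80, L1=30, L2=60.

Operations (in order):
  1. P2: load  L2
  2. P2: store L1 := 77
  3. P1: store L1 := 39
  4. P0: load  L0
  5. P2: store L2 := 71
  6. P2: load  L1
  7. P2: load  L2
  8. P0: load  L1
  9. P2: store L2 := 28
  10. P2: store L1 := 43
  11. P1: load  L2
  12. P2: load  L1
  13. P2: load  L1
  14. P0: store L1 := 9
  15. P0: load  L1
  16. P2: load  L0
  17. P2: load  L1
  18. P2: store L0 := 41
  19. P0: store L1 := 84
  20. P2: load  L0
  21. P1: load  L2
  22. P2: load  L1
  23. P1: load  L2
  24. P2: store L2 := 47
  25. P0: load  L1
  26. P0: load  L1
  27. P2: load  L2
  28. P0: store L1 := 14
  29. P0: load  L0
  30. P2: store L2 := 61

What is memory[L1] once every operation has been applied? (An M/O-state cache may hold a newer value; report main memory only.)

[1] P2: load  L2 | P0:I, P1:I, P2:S(60) | bus: BusRd
[2] P2: store L1 := 77 | P0:I, P1:I, P2:M(77) | bus: BusRdX
[3] P1: store L1 := 39 | P0:I, P1:M(39), P2:I | bus: BusRdX,Flush
[4] P0: load  L0 | P0:S(80), P1:I, P2:I | bus: BusRd
[5] P2: store L2 := 71 | P0:I, P1:I, P2:M(71) | bus: BusRdX
[6] P2: load  L1 | P0:I, P1:S(39), P2:S(39) | bus: BusRd,Flush
[7] P2: load  L2 | P0:I, P1:I, P2:M(71) | bus: none
[8] P0: load  L1 | P0:S(39), P1:S(39), P2:S(39) | bus: BusRd
[9] P2: store L2 := 28 | P0:I, P1:I, P2:M(28) | bus: none
[10] P2: store L1 := 43 | P0:I, P1:I, P2:M(43) | bus: BusRdX
[11] P1: load  L2 | P0:I, P1:S(28), P2:S(28) | bus: BusRd,Flush
[12] P2: load  L1 | P0:I, P1:I, P2:M(43) | bus: none
[13] P2: load  L1 | P0:I, P1:I, P2:M(43) | bus: none
[14] P0: store L1 := 9 | P0:M(9), P1:I, P2:I | bus: BusRdX,Flush
[15] P0: load  L1 | P0:M(9), P1:I, P2:I | bus: none
[16] P2: load  L0 | P0:S(80), P1:I, P2:S(80) | bus: BusRd
[17] P2: load  L1 | P0:S(9), P1:I, P2:S(9) | bus: BusRd,Flush
[18] P2: store L0 := 41 | P0:I, P1:I, P2:M(41) | bus: BusRdX
[19] P0: store L1 := 84 | P0:M(84), P1:I, P2:I | bus: BusRdX
[20] P2: load  L0 | P0:I, P1:I, P2:M(41) | bus: none
[21] P1: load  L2 | P0:I, P1:S(28), P2:S(28) | bus: none
[22] P2: load  L1 | P0:S(84), P1:I, P2:S(84) | bus: BusRd,Flush
[23] P1: load  L2 | P0:I, P1:S(28), P2:S(28) | bus: none
[24] P2: store L2 := 47 | P0:I, P1:I, P2:M(47) | bus: BusRdX
[25] P0: load  L1 | P0:S(84), P1:I, P2:S(84) | bus: none
[26] P0: load  L1 | P0:S(84), P1:I, P2:S(84) | bus: none
[27] P2: load  L2 | P0:I, P1:I, P2:M(47) | bus: none
[28] P0: store L1 := 14 | P0:M(14), P1:I, P2:I | bus: BusRdX
[29] P0: load  L0 | P0:S(41), P1:I, P2:S(41) | bus: BusRd,Flush
[30] P2: store L2 := 61 | P0:I, P1:I, P2:M(61) | bus: none

memory[L1] = 84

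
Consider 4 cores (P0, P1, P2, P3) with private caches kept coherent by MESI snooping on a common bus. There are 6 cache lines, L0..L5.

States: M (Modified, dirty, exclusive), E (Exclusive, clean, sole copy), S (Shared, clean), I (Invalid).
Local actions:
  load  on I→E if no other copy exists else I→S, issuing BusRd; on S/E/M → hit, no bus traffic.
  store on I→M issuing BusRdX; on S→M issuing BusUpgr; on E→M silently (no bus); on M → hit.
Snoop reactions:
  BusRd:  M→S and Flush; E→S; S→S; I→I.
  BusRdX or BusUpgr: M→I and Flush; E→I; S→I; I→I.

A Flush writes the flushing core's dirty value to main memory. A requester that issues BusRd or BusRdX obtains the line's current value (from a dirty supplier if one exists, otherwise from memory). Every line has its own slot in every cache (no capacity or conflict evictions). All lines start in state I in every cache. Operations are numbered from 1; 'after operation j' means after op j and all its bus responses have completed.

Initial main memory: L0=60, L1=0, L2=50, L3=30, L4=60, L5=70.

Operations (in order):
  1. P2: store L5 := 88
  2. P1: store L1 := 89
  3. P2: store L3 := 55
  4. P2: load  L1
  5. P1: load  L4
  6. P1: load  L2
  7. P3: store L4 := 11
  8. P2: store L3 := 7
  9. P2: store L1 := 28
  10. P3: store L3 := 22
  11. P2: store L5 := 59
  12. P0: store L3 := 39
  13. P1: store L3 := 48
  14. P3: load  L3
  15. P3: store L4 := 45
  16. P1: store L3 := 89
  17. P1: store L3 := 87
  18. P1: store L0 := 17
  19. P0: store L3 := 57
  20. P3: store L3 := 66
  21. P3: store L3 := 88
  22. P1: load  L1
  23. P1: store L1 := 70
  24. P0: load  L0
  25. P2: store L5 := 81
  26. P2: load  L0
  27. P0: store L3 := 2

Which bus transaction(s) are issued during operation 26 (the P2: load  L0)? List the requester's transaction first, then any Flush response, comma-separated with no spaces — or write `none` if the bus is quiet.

bus = BusRd

step 1: P2: store L5 := 88  ⟶  IIMI  (L5)  txn=BusRdX  M[L5]=70
step 2: P1: store L1 := 89  ⟶  IMII  (L1)  txn=BusRdX  M[L1]=0
step 3: P2: store L3 := 55  ⟶  IIMI  (L3)  txn=BusRdX  M[L3]=30
step 4: P2: load  L1  ⟶  ISSI  (L1)  txn=BusRd+Flush  M[L1]=89
step 5: P1: load  L4  ⟶  IEII  (L4)  txn=BusRd  M[L4]=60
step 6: P1: load  L2  ⟶  IEII  (L2)  txn=BusRd  M[L2]=50
step 7: P3: store L4 := 11  ⟶  IIIM  (L4)  txn=BusRdX  M[L4]=60
step 8: P2: store L3 := 7  ⟶  IIMI  (L3)  txn=∅  M[L3]=30
step 9: P2: store L1 := 28  ⟶  IIMI  (L1)  txn=BusUpgr  M[L1]=89
step 10: P3: store L3 := 22  ⟶  IIIM  (L3)  txn=BusRdX+Flush  M[L3]=7
step 11: P2: store L5 := 59  ⟶  IIMI  (L5)  txn=∅  M[L5]=70
step 12: P0: store L3 := 39  ⟶  MIII  (L3)  txn=BusRdX+Flush  M[L3]=22
step 13: P1: store L3 := 48  ⟶  IMII  (L3)  txn=BusRdX+Flush  M[L3]=39
step 14: P3: load  L3  ⟶  ISIS  (L3)  txn=BusRd+Flush  M[L3]=48
step 15: P3: store L4 := 45  ⟶  IIIM  (L4)  txn=∅  M[L4]=60
step 16: P1: store L3 := 89  ⟶  IMII  (L3)  txn=BusUpgr  M[L3]=48
step 17: P1: store L3 := 87  ⟶  IMII  (L3)  txn=∅  M[L3]=48
step 18: P1: store L0 := 17  ⟶  IMII  (L0)  txn=BusRdX  M[L0]=60
step 19: P0: store L3 := 57  ⟶  MIII  (L3)  txn=BusRdX+Flush  M[L3]=87
step 20: P3: store L3 := 66  ⟶  IIIM  (L3)  txn=BusRdX+Flush  M[L3]=57
step 21: P3: store L3 := 88  ⟶  IIIM  (L3)  txn=∅  M[L3]=57
step 22: P1: load  L1  ⟶  ISSI  (L1)  txn=BusRd+Flush  M[L1]=28
step 23: P1: store L1 := 70  ⟶  IMII  (L1)  txn=BusUpgr  M[L1]=28
step 24: P0: load  L0  ⟶  SSII  (L0)  txn=BusRd+Flush  M[L0]=17
step 25: P2: store L5 := 81  ⟶  IIMI  (L5)  txn=∅  M[L5]=70
step 26: P2: load  L0  ⟶  SSSI  (L0)  txn=BusRd  M[L0]=17
step 27: P0: store L3 := 2  ⟶  MIII  (L3)  txn=BusRdX+Flush  M[L3]=88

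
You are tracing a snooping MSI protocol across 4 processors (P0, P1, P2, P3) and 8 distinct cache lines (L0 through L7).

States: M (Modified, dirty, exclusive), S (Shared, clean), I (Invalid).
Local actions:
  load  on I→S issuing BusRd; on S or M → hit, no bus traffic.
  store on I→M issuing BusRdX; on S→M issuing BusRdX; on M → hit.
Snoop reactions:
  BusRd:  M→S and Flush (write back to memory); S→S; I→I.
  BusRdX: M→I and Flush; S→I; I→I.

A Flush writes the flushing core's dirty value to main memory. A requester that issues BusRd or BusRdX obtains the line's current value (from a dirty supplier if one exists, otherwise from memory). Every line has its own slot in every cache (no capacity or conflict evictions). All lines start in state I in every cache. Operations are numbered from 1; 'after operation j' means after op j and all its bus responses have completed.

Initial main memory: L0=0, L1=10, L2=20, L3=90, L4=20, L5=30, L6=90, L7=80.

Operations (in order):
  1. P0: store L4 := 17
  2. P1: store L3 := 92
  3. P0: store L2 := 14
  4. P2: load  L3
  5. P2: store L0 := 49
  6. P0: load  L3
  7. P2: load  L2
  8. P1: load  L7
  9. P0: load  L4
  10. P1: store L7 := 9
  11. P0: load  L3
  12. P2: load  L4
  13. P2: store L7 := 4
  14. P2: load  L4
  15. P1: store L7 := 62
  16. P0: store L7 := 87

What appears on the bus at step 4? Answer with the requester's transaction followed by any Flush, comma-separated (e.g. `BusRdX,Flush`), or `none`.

1. P0: store L4 := 17  bus=[BusRdX]  L4: P0=M P1=I P2=I P3=I  mem[L4]=20
2. P1: store L3 := 92  bus=[BusRdX]  L3: P0=I P1=M P2=I P3=I  mem[L3]=90
3. P0: store L2 := 14  bus=[BusRdX]  L2: P0=M P1=I P2=I P3=I  mem[L2]=20
4. P2: load  L3  bus=[BusRd,Flush]  L3: P0=I P1=S P2=S P3=I  mem[L3]=92
5. P2: store L0 := 49  bus=[BusRdX]  L0: P0=I P1=I P2=M P3=I  mem[L0]=0
6. P0: load  L3  bus=[BusRd]  L3: P0=S P1=S P2=S P3=I  mem[L3]=92
7. P2: load  L2  bus=[BusRd,Flush]  L2: P0=S P1=I P2=S P3=I  mem[L2]=14
8. P1: load  L7  bus=[BusRd]  L7: P0=I P1=S P2=I P3=I  mem[L7]=80
9. P0: load  L4  bus=[-]  L4: P0=M P1=I P2=I P3=I  mem[L4]=20
10. P1: store L7 := 9  bus=[BusRdX]  L7: P0=I P1=M P2=I P3=I  mem[L7]=80
11. P0: load  L3  bus=[-]  L3: P0=S P1=S P2=S P3=I  mem[L3]=92
12. P2: load  L4  bus=[BusRd,Flush]  L4: P0=S P1=I P2=S P3=I  mem[L4]=17
13. P2: store L7 := 4  bus=[BusRdX,Flush]  L7: P0=I P1=I P2=M P3=I  mem[L7]=9
14. P2: load  L4  bus=[-]  L4: P0=S P1=I P2=S P3=I  mem[L4]=17
15. P1: store L7 := 62  bus=[BusRdX,Flush]  L7: P0=I P1=M P2=I P3=I  mem[L7]=4
16. P0: store L7 := 87  bus=[BusRdX,Flush]  L7: P0=M P1=I P2=I P3=I  mem[L7]=62

bus = BusRd,Flush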